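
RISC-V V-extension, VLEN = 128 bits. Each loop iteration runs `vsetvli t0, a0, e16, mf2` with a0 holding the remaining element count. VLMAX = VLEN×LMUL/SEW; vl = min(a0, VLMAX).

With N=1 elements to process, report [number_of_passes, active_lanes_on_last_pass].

[iterations, last_vl] = [1, 1]

lanes per group: 128·1/2/16 = 4
N=1: ⌈1/4⌉ = 1 iters; last vl = 1 − 0×4 = 1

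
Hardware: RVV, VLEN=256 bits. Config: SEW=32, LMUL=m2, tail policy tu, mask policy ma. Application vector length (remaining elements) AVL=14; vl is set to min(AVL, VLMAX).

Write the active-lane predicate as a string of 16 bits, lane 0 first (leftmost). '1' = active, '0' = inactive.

predicate = 1111111111111100

VLMAX = (256 × 2) / 32 = 16 lanes
vl ← min(14, 16) = 14
bits (lane 0 leftmost): 1111111111111100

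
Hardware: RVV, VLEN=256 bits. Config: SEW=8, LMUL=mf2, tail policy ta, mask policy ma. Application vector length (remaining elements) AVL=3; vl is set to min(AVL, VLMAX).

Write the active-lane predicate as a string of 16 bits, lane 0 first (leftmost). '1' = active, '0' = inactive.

VLMAX = (256 × 1/2) / 8 = 16 lanes
vl ← min(3, 16) = 3
bits (lane 0 leftmost): 1110000000000000

predicate = 1110000000000000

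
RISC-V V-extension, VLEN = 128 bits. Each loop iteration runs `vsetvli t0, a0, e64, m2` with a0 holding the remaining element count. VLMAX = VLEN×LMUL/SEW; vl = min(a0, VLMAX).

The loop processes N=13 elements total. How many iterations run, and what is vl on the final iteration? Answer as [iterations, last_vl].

VLMAX = VLEN×LMUL/SEW = 128×2/64 = 4
13 elements at 4/iter → 4 passes, remainder 1 on the last

[iterations, last_vl] = [4, 1]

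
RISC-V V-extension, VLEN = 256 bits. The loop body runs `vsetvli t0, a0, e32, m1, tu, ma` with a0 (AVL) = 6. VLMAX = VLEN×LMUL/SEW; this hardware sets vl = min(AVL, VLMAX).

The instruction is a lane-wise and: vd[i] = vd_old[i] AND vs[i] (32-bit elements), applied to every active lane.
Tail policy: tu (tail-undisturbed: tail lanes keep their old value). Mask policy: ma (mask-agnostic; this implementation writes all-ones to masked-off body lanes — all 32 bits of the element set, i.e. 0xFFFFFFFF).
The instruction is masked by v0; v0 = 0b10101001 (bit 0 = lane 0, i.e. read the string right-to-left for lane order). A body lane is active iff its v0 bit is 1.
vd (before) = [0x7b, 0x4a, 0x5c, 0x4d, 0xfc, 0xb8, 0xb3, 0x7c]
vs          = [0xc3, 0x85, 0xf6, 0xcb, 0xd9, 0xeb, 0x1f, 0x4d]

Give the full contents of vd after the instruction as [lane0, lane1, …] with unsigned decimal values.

VLMAX = (256 × 1) / 32 = 8 lanes
vl = min(AVL, VLMAX) = min(6, 8) = 6
[0] and(0x7b,0xc3) = 0x43
[1] mask-off/ones = 0xffffffff
[2] mask-off/ones = 0xffffffff
[3] and(0x4d,0xcb) = 0x49
[4] mask-off/ones = 0xffffffff
[5] and(0xb8,0xeb) = 0xa8
[6] tail/keep = 0xb3
[7] tail/keep = 0x7c

vd = [67, 4294967295, 4294967295, 73, 4294967295, 168, 179, 124]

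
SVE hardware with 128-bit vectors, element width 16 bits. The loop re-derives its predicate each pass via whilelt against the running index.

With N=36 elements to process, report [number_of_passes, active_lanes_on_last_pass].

register lanes = 128/16 = 8
36 elements at 8/iter → 5 passes, remainder 4 on the last

[iterations, last_vl] = [5, 4]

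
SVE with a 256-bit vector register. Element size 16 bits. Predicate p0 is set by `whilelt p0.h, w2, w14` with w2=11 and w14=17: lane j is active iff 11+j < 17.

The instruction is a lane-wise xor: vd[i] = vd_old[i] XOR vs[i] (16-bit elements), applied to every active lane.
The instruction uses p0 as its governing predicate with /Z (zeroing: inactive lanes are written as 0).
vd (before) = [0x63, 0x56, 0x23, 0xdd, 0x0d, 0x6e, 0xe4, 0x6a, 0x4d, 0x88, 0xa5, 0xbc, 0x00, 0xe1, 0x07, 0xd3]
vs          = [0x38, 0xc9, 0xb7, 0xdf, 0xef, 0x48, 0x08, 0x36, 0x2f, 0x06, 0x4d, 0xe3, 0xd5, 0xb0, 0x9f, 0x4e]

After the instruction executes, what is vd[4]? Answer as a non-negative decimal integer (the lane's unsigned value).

lane count: 256 div 16 = 16
p0[j] = (11+j < 17); true for j=0..5 → 6 lanes set
vd[0] xor(0x63,0x38) -> 0x5b
vd[1] xor(0x56,0xc9) -> 0x9f
vd[2] xor(0x23,0xb7) -> 0x94
vd[3] xor(0xdd,0xdf) -> 0x02
vd[4] xor(0x0d,0xef) -> 0xe2
vd[5] xor(0x6e,0x48) -> 0x26
vd[6] tail/zero -> 0x00
vd[7] tail/zero -> 0x00
vd[8] tail/zero -> 0x00
vd[9] tail/zero -> 0x00
vd[10] tail/zero -> 0x00
vd[11] tail/zero -> 0x00
vd[12] tail/zero -> 0x00
vd[13] tail/zero -> 0x00
vd[14] tail/zero -> 0x00
vd[15] tail/zero -> 0x00

vd[4] = 226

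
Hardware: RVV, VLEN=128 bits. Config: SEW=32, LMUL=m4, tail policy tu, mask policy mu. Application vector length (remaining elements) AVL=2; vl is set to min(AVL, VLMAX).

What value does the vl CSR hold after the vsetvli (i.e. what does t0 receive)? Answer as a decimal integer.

VLMAX = (128 × 4) / 32 = 16 lanes
vl = min(AVL, VLMAX) = min(2, 16) = 2

vl = 2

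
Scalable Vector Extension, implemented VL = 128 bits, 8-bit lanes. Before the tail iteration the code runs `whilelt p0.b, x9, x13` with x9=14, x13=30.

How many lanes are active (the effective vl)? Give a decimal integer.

vl = 16

128-bit reg / 8-bit elem → 16 lanes
p0[j] = (14+j < 30); true for j=0..15 → 16 lanes set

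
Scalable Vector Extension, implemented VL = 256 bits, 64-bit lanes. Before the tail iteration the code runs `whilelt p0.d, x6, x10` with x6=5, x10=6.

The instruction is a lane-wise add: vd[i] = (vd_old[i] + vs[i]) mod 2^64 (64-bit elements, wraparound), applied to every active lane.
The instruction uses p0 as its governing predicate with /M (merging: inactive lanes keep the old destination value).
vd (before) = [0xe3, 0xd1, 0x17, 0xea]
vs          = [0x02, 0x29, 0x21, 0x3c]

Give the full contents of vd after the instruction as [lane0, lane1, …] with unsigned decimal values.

lane count: 256 div 64 = 4
active while 5+j < 6, i.e. j ∈ [0,1) capped at 4 ⇒ 1
vd[0] add(0xe3,0x02) -> 0xe5
vd[1] tail/keep -> 0xd1
vd[2] tail/keep -> 0x17
vd[3] tail/keep -> 0xea

vd = [229, 209, 23, 234]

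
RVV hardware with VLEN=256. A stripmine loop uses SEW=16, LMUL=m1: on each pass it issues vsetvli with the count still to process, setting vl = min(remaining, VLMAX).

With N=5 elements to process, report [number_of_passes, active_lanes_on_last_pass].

lanes per group: 256·1/16 = 16
N=5: ⌈5/16⌉ = 1 iters; last vl = 5 − 0×16 = 5

[iterations, last_vl] = [1, 5]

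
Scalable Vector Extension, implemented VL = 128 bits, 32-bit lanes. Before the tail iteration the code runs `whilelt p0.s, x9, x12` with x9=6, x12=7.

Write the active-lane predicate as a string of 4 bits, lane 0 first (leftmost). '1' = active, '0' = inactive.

predicate = 1000

register lanes = 128/32 = 4
whilelt: lane j active iff 6+j < 7 → j < 1 → 1 active
bits (lane 0 leftmost): 1000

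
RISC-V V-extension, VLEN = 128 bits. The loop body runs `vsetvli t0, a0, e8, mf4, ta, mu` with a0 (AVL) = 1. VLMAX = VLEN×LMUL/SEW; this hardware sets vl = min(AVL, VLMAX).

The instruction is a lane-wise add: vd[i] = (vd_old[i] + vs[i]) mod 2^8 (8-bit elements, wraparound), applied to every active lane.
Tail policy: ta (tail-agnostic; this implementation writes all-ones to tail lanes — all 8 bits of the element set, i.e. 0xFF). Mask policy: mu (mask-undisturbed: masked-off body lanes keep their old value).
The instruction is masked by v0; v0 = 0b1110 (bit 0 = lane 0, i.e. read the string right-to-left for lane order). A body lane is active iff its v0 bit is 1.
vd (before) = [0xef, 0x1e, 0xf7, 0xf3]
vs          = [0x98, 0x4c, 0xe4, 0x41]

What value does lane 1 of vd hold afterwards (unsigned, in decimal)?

VLMAX = VLEN×LMUL/SEW = 128×1/4/8 = 4
AVL=1 ≤ VLMAX=4, so vl = 1
[0] mask-off/keep = 0xef
[1] tail/ones = 0xff
[2] tail/ones = 0xff
[3] tail/ones = 0xff

vd[1] = 255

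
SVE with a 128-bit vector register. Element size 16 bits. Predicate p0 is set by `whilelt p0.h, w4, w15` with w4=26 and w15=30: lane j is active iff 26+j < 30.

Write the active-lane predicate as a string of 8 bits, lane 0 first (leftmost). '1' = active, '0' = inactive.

predicate = 11110000

lane count: 128 div 16 = 8
active while 26+j < 30, i.e. j ∈ [0,4) capped at 8 ⇒ 4
bits (lane 0 leftmost): 11110000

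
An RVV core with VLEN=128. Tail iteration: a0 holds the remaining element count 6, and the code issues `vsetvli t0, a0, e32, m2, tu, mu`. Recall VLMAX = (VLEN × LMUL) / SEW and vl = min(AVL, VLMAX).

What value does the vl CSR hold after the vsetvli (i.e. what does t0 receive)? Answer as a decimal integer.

vl = 6

lanes per group: 128·2/32 = 8
AVL=6 ≤ VLMAX=8, so vl = 6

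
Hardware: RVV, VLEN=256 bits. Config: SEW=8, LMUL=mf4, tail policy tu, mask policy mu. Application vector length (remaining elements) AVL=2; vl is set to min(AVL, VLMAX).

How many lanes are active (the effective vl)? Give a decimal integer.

vl = 2

VLMAX = VLEN×LMUL/SEW = 256×1/4/8 = 8
vl ← min(2, 8) = 2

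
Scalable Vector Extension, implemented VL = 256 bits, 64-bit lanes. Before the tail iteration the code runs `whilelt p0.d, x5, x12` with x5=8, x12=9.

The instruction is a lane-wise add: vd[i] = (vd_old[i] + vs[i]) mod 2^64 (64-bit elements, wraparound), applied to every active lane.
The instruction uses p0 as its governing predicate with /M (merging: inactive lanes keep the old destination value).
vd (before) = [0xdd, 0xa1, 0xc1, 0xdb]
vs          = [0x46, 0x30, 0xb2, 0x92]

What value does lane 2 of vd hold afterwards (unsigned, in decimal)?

vd[2] = 193

lane count: 256 div 64 = 4
p0[j] = (8+j < 9); true for j=0..0 → 1 lanes set
  i=0: add(0xdd,0x46) → 291
  i=1: tail/keep → 161
  i=2: tail/keep → 193
  i=3: tail/keep → 219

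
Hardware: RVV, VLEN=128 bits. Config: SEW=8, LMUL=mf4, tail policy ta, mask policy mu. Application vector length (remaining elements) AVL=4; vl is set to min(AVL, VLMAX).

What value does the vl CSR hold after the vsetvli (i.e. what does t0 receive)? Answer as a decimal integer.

vl = 4

VLMAX = (128 × 1/4) / 8 = 4 lanes
vl ← min(4, 4) = 4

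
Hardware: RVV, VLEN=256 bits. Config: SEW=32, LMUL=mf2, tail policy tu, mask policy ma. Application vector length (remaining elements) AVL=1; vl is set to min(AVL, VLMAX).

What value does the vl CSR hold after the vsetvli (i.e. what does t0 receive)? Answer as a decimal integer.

VLMAX = (256 × 1/2) / 32 = 4 lanes
vl = min(AVL, VLMAX) = min(1, 4) = 1

vl = 1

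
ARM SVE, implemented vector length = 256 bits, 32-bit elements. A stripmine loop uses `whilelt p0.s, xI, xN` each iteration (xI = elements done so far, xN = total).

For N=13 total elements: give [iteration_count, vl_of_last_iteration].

lane count: 256 div 32 = 8
iterations = ceil(13/8) = 2; final-pass vl = 5

[iterations, last_vl] = [2, 5]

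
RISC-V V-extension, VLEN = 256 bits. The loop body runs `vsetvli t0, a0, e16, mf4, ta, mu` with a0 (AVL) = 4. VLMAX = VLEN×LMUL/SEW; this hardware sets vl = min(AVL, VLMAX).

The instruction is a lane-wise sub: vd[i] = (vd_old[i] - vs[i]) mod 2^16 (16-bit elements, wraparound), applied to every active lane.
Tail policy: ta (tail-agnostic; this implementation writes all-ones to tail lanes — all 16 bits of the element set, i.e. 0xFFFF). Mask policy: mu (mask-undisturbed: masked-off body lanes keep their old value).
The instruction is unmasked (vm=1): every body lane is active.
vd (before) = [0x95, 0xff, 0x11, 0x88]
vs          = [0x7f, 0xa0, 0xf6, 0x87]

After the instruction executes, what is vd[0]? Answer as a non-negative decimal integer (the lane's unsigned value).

vd[0] = 22

lanes per group: 256·1/4/16 = 4
vl ← min(4, 4) = 4
vd[0] sub(0x95,0x7f) -> 0x16
vd[1] sub(0xff,0xa0) -> 0x5f
vd[2] sub(0x11,0xf6) -> 0xff1b
vd[3] sub(0x88,0x87) -> 0x01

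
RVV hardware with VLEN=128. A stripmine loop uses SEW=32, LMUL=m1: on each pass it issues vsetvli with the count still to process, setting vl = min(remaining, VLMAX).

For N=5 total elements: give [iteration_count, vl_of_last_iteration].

VLMAX = VLEN×LMUL/SEW = 128×1/32 = 4
5 elements at 4/iter → 2 passes, remainder 1 on the last

[iterations, last_vl] = [2, 1]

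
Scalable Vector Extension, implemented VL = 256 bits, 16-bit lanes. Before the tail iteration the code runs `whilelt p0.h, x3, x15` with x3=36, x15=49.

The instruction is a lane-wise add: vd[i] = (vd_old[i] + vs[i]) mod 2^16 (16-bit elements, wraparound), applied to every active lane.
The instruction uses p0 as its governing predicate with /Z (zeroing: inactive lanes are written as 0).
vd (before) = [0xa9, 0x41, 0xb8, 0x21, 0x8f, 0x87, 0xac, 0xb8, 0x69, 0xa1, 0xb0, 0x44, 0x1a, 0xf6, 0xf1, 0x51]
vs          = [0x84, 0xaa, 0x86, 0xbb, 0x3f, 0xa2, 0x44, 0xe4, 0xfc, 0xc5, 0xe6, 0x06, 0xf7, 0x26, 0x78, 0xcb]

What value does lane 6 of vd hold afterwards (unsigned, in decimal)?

register lanes = 256/16 = 16
active while 36+j < 49, i.e. j ∈ [0,13) capped at 16 ⇒ 13
lane  0: add(0xa9,0x84) ⇒ 0x12d
lane  1: add(0x41,0xaa) ⇒ 0xeb
lane  2: add(0xb8,0x86) ⇒ 0x13e
lane  3: add(0x21,0xbb) ⇒ 0xdc
lane  4: add(0x8f,0x3f) ⇒ 0xce
lane  5: add(0x87,0xa2) ⇒ 0x129
lane  6: add(0xac,0x44) ⇒ 0xf0
lane  7: add(0xb8,0xe4) ⇒ 0x19c
lane  8: add(0x69,0xfc) ⇒ 0x165
lane  9: add(0xa1,0xc5) ⇒ 0x166
lane 10: add(0xb0,0xe6) ⇒ 0x196
lane 11: add(0x44,0x06) ⇒ 0x4a
lane 12: add(0x1a,0xf7) ⇒ 0x111
lane 13: tail/zero ⇒ 0x00
lane 14: tail/zero ⇒ 0x00
lane 15: tail/zero ⇒ 0x00

vd[6] = 240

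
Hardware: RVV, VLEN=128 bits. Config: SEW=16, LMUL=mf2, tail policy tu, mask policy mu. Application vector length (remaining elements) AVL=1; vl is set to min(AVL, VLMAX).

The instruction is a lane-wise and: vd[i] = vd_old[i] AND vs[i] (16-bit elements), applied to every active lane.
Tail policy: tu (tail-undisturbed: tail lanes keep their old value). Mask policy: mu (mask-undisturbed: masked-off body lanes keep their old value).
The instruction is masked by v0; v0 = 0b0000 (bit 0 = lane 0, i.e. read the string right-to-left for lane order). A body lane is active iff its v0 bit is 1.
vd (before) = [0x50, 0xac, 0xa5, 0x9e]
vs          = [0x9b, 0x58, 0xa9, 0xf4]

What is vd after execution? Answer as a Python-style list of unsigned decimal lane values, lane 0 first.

lanes per group: 128·1/2/16 = 4
vl ← min(1, 4) = 1
lane  0: mask-off/keep ⇒ 0x50
lane  1: tail/keep ⇒ 0xac
lane  2: tail/keep ⇒ 0xa5
lane  3: tail/keep ⇒ 0x9e

vd = [80, 172, 165, 158]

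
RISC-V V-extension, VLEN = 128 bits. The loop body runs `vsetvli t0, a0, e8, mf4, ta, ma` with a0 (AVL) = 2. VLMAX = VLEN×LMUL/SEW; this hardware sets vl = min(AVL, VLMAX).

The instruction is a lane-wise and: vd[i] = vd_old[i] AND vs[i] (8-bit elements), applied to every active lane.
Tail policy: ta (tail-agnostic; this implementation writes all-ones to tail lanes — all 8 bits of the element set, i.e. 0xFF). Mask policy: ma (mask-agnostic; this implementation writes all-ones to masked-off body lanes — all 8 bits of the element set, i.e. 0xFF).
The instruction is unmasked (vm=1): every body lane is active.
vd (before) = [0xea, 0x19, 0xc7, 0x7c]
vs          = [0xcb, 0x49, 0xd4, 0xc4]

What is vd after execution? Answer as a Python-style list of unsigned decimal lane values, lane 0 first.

vd = [202, 9, 255, 255]

lanes per group: 128·1/4/8 = 4
AVL=2 ≤ VLMAX=4, so vl = 2
[0] and(0xea,0xcb) = 0xca
[1] and(0x19,0x49) = 0x09
[2] tail/ones = 0xff
[3] tail/ones = 0xff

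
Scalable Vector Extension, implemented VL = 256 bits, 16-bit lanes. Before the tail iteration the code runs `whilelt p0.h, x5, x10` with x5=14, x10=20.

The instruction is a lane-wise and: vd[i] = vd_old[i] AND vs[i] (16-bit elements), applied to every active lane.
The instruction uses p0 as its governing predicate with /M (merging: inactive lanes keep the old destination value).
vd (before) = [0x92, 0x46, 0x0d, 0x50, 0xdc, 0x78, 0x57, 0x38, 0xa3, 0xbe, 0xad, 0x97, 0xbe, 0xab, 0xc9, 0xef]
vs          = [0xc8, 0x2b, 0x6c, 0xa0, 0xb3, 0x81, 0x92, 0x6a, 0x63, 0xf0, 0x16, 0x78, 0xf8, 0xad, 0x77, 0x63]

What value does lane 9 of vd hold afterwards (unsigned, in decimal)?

vd[9] = 190

register lanes = 256/16 = 16
whilelt: lane j active iff 14+j < 20 → j < 6 → 6 active
[0] and(0x92,0xc8) = 0x80
[1] and(0x46,0x2b) = 0x02
[2] and(0x0d,0x6c) = 0x0c
[3] and(0x50,0xa0) = 0x00
[4] and(0xdc,0xb3) = 0x90
[5] and(0x78,0x81) = 0x00
[6] tail/keep = 0x57
[7] tail/keep = 0x38
[8] tail/keep = 0xa3
[9] tail/keep = 0xbe
[10] tail/keep = 0xad
[11] tail/keep = 0x97
[12] tail/keep = 0xbe
[13] tail/keep = 0xab
[14] tail/keep = 0xc9
[15] tail/keep = 0xef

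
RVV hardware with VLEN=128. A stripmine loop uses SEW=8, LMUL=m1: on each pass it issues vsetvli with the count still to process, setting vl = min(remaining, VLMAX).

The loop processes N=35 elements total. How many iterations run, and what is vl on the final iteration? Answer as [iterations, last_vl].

VLMAX = (128 × 1) / 8 = 16 lanes
iterations = ceil(35/16) = 3; final-pass vl = 3

[iterations, last_vl] = [3, 3]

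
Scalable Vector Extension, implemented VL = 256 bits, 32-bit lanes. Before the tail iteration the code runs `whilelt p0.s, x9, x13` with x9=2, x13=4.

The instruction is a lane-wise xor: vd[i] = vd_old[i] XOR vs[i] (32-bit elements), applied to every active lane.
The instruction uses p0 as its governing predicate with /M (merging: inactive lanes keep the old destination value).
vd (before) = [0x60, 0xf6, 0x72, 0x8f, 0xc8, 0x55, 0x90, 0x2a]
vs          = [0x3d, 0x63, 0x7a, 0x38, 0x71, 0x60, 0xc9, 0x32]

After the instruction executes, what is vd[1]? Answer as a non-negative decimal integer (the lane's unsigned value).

256-bit reg / 32-bit elem → 8 lanes
whilelt: lane j active iff 2+j < 4 → j < 2 → 2 active
[0] xor(0x60,0x3d) = 0x5d
[1] xor(0xf6,0x63) = 0x95
[2] tail/keep = 0x72
[3] tail/keep = 0x8f
[4] tail/keep = 0xc8
[5] tail/keep = 0x55
[6] tail/keep = 0x90
[7] tail/keep = 0x2a

vd[1] = 149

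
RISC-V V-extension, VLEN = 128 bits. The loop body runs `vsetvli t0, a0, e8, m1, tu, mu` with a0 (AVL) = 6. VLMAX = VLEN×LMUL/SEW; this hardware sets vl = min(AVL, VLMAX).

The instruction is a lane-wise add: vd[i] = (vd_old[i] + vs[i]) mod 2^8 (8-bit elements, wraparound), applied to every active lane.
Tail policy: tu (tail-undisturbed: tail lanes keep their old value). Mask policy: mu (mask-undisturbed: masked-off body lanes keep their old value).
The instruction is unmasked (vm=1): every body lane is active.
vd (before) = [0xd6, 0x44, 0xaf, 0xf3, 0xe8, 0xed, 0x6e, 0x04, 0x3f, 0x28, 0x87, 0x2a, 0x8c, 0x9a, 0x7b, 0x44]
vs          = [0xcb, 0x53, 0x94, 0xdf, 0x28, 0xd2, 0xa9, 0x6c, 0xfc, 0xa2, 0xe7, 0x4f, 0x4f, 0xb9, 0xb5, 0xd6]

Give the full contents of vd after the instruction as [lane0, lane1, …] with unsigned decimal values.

VLMAX = VLEN×LMUL/SEW = 128×1/8 = 16
vl ← min(6, 16) = 6
vd[0] add(0xd6,0xcb) -> 0xa1
vd[1] add(0x44,0x53) -> 0x97
vd[2] add(0xaf,0x94) -> 0x43
vd[3] add(0xf3,0xdf) -> 0xd2
vd[4] add(0xe8,0x28) -> 0x10
vd[5] add(0xed,0xd2) -> 0xbf
vd[6] tail/keep -> 0x6e
vd[7] tail/keep -> 0x04
vd[8] tail/keep -> 0x3f
vd[9] tail/keep -> 0x28
vd[10] tail/keep -> 0x87
vd[11] tail/keep -> 0x2a
vd[12] tail/keep -> 0x8c
vd[13] tail/keep -> 0x9a
vd[14] tail/keep -> 0x7b
vd[15] tail/keep -> 0x44

vd = [161, 151, 67, 210, 16, 191, 110, 4, 63, 40, 135, 42, 140, 154, 123, 68]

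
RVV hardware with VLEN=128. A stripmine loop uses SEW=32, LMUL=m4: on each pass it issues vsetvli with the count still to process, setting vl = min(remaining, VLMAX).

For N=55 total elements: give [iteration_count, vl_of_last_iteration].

[iterations, last_vl] = [4, 7]

VLMAX = VLEN×LMUL/SEW = 128×4/32 = 16
iterations = ceil(55/16) = 4; final-pass vl = 7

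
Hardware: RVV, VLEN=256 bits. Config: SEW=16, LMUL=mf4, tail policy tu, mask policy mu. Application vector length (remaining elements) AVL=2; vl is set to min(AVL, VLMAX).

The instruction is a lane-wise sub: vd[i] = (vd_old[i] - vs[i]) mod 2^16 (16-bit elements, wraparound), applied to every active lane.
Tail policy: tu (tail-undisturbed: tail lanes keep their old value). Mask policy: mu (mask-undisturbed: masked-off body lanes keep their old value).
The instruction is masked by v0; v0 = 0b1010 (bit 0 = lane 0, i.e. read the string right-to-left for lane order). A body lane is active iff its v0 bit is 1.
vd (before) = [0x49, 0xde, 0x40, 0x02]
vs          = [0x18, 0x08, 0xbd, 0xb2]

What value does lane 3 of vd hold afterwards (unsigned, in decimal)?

vd[3] = 2

VLMAX = VLEN×LMUL/SEW = 256×1/4/16 = 4
AVL=2 ≤ VLMAX=4, so vl = 2
lane  0: mask-off/keep ⇒ 0x49
lane  1: sub(0xde,0x08) ⇒ 0xd6
lane  2: tail/keep ⇒ 0x40
lane  3: tail/keep ⇒ 0x02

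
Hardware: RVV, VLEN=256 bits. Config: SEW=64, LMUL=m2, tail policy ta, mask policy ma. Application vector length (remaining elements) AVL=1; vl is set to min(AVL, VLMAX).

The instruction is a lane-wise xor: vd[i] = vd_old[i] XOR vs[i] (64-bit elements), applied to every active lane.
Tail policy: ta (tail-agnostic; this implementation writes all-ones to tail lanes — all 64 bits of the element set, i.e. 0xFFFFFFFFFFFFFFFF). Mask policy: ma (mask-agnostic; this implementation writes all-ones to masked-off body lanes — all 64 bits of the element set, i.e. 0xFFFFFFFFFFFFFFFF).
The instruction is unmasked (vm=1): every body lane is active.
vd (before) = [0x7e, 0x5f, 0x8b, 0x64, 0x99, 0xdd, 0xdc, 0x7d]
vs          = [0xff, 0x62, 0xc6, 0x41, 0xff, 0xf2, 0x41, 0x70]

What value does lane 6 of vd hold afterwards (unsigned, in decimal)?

vd[6] = 18446744073709551615

VLMAX = VLEN×LMUL/SEW = 256×2/64 = 8
AVL=1 ≤ VLMAX=8, so vl = 1
  i=0: xor(0x7e,0xff) → 129
  i=1: tail/ones → 18446744073709551615
  i=2: tail/ones → 18446744073709551615
  i=3: tail/ones → 18446744073709551615
  i=4: tail/ones → 18446744073709551615
  i=5: tail/ones → 18446744073709551615
  i=6: tail/ones → 18446744073709551615
  i=7: tail/ones → 18446744073709551615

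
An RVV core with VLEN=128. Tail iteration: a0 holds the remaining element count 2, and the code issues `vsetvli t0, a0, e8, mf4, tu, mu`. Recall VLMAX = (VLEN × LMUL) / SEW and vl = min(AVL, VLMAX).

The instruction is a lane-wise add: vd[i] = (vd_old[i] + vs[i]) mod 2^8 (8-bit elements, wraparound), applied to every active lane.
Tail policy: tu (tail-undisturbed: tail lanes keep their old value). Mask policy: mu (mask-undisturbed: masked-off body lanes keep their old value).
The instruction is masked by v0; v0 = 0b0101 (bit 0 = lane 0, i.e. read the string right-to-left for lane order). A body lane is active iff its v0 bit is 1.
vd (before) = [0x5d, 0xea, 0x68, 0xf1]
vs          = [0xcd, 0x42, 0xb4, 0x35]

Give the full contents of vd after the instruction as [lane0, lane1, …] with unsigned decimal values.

VLMAX = (128 × 1/4) / 8 = 4 lanes
vl ← min(2, 4) = 2
vd[0] add(0x5d,0xcd) -> 0x2a
vd[1] mask-off/keep -> 0xea
vd[2] tail/keep -> 0x68
vd[3] tail/keep -> 0xf1

vd = [42, 234, 104, 241]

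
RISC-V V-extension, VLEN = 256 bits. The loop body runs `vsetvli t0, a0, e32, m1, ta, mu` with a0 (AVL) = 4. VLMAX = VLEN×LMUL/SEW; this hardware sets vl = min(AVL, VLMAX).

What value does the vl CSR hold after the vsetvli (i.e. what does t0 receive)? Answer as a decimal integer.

vl = 4

VLMAX = (256 × 1) / 32 = 8 lanes
vl ← min(4, 8) = 4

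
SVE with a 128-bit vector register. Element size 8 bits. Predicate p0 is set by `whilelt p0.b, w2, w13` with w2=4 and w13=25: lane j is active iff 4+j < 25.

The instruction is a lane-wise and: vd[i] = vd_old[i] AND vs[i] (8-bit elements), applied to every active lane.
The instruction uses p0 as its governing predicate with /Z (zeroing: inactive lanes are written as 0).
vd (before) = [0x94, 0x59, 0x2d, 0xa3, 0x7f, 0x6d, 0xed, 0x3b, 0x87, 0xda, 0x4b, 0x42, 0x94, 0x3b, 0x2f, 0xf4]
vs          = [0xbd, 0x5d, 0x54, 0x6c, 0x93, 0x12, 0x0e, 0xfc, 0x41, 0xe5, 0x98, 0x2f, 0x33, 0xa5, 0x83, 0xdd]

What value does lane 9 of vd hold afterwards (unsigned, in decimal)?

lane count: 128 div 8 = 16
whilelt: lane j active iff 4+j < 25 → j < 21 → 16 active
[0] and(0x94,0xbd) = 0x94
[1] and(0x59,0x5d) = 0x59
[2] and(0x2d,0x54) = 0x04
[3] and(0xa3,0x6c) = 0x20
[4] and(0x7f,0x93) = 0x13
[5] and(0x6d,0x12) = 0x00
[6] and(0xed,0x0e) = 0x0c
[7] and(0x3b,0xfc) = 0x38
[8] and(0x87,0x41) = 0x01
[9] and(0xda,0xe5) = 0xc0
[10] and(0x4b,0x98) = 0x08
[11] and(0x42,0x2f) = 0x02
[12] and(0x94,0x33) = 0x10
[13] and(0x3b,0xa5) = 0x21
[14] and(0x2f,0x83) = 0x03
[15] and(0xf4,0xdd) = 0xd4

vd[9] = 192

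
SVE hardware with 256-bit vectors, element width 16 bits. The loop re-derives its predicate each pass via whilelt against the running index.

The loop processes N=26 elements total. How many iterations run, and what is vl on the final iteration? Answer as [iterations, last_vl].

[iterations, last_vl] = [2, 10]

lane count: 256 div 16 = 16
iterations = ceil(26/16) = 2; final-pass vl = 10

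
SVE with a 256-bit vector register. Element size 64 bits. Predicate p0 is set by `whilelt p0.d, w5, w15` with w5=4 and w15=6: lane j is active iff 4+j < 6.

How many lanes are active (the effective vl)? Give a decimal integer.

lane count: 256 div 64 = 4
whilelt: lane j active iff 4+j < 6 → j < 2 → 2 active

vl = 2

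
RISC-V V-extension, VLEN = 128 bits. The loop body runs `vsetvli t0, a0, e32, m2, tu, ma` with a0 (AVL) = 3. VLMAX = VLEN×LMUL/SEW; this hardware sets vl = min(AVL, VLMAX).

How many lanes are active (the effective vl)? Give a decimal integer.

lanes per group: 128·2/32 = 8
vl = min(AVL, VLMAX) = min(3, 8) = 3

vl = 3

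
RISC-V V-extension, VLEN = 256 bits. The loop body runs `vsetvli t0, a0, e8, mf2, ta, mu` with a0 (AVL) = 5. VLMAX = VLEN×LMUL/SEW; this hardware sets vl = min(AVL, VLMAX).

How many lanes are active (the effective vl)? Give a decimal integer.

vl = 5

VLMAX = (256 × 1/2) / 8 = 16 lanes
vl ← min(5, 16) = 5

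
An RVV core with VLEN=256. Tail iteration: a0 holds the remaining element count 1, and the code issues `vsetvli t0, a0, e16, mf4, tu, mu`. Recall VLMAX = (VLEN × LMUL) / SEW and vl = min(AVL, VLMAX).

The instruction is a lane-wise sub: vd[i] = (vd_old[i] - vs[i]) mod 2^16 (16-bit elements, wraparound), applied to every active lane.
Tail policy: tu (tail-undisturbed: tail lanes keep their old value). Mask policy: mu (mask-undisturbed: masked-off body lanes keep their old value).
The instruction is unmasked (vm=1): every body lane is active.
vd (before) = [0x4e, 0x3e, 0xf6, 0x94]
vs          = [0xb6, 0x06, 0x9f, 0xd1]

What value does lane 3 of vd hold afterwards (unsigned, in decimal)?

VLMAX = (256 × 1/4) / 16 = 4 lanes
AVL=1 ≤ VLMAX=4, so vl = 1
[0] sub(0x4e,0xb6) = 0xff98
[1] tail/keep = 0x3e
[2] tail/keep = 0xf6
[3] tail/keep = 0x94

vd[3] = 148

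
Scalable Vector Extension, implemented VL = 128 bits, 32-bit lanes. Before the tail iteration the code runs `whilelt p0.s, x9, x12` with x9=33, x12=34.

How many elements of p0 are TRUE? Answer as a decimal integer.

vl = 1

128-bit reg / 32-bit elem → 4 lanes
p0[j] = (33+j < 34); true for j=0..0 → 1 lanes set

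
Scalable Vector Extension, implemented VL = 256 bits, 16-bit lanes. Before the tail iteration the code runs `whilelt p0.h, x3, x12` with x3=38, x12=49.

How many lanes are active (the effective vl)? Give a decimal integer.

256-bit reg / 16-bit elem → 16 lanes
whilelt: lane j active iff 38+j < 49 → j < 11 → 11 active

vl = 11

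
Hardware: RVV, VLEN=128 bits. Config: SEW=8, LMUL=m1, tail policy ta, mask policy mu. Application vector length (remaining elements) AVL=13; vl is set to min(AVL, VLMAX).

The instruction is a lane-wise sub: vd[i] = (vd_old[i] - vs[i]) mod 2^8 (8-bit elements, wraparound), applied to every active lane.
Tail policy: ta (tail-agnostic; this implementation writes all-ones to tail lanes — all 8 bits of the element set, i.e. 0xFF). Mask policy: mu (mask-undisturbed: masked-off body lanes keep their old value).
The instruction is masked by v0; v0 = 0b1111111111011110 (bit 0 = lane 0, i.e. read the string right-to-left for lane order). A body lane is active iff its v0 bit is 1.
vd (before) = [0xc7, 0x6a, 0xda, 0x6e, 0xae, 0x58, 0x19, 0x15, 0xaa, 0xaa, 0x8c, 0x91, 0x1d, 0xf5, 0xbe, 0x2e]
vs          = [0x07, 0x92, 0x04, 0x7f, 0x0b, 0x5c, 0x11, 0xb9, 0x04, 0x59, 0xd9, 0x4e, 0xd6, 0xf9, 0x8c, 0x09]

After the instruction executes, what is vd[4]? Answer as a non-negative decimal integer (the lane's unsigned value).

VLMAX = VLEN×LMUL/SEW = 128×1/8 = 16
vl = min(AVL, VLMAX) = min(13, 16) = 13
vd[0] mask-off/keep -> 0xc7
vd[1] sub(0x6a,0x92) -> 0xd8
vd[2] sub(0xda,0x04) -> 0xd6
vd[3] sub(0x6e,0x7f) -> 0xef
vd[4] sub(0xae,0x0b) -> 0xa3
vd[5] mask-off/keep -> 0x58
vd[6] sub(0x19,0x11) -> 0x08
vd[7] sub(0x15,0xb9) -> 0x5c
vd[8] sub(0xaa,0x04) -> 0xa6
vd[9] sub(0xaa,0x59) -> 0x51
vd[10] sub(0x8c,0xd9) -> 0xb3
vd[11] sub(0x91,0x4e) -> 0x43
vd[12] sub(0x1d,0xd6) -> 0x47
vd[13] tail/ones -> 0xff
vd[14] tail/ones -> 0xff
vd[15] tail/ones -> 0xff

vd[4] = 163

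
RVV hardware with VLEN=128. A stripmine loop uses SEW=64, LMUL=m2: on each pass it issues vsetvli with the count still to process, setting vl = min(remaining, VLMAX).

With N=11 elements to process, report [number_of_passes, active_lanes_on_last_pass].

VLMAX = (128 × 2) / 64 = 4 lanes
iterations = ceil(11/4) = 3; final-pass vl = 3

[iterations, last_vl] = [3, 3]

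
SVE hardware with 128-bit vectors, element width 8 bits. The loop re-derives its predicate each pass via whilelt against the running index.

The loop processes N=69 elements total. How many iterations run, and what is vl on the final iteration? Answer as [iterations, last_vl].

[iterations, last_vl] = [5, 5]

register lanes = 128/8 = 16
69 elements at 16/iter → 5 passes, remainder 5 on the last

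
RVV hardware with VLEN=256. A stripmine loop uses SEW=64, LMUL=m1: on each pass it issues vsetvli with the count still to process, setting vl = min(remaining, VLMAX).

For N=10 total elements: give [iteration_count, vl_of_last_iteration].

lanes per group: 256·1/64 = 4
iterations = ceil(10/4) = 3; final-pass vl = 2

[iterations, last_vl] = [3, 2]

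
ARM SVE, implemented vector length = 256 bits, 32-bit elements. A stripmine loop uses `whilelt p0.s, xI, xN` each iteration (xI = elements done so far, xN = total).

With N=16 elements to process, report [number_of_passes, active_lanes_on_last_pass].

[iterations, last_vl] = [2, 8]

register lanes = 256/32 = 8
N=16: ⌈16/8⌉ = 2 iters; last vl = 16 − 1×8 = 8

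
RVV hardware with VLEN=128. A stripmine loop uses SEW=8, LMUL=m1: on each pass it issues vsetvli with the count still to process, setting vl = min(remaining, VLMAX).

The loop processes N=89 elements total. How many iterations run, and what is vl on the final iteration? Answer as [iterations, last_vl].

VLMAX = VLEN×LMUL/SEW = 128×1/8 = 16
N=89: ⌈89/16⌉ = 6 iters; last vl = 89 − 5×16 = 9

[iterations, last_vl] = [6, 9]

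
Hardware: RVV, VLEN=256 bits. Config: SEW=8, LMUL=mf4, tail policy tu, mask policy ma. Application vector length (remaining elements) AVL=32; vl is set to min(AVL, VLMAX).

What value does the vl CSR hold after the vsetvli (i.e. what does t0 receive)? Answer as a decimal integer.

vl = 8

lanes per group: 256·1/4/8 = 8
vl ← min(32, 8) = 8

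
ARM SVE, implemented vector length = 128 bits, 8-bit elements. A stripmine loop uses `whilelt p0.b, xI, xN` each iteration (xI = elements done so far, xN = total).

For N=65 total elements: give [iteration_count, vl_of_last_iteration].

128-bit reg / 8-bit elem → 16 lanes
65 elements at 16/iter → 5 passes, remainder 1 on the last

[iterations, last_vl] = [5, 1]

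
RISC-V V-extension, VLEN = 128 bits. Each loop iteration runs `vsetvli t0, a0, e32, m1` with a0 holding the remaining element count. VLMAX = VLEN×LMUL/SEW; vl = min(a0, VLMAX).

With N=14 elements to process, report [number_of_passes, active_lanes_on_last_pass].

VLMAX = VLEN×LMUL/SEW = 128×1/32 = 4
iterations = ceil(14/4) = 4; final-pass vl = 2

[iterations, last_vl] = [4, 2]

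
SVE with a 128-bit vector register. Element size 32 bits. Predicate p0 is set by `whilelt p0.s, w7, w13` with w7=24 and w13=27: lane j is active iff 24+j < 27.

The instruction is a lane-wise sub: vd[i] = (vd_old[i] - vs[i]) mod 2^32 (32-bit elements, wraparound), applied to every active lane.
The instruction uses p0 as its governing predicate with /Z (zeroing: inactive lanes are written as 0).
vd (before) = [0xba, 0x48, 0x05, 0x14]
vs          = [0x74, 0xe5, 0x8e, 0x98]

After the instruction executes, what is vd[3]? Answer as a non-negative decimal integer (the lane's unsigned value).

register lanes = 128/32 = 4
active while 24+j < 27, i.e. j ∈ [0,3) capped at 4 ⇒ 3
vd[0] sub(0xba,0x74) -> 0x46
vd[1] sub(0x48,0xe5) -> 0xffffff63
vd[2] sub(0x05,0x8e) -> 0xffffff77
vd[3] tail/zero -> 0x00

vd[3] = 0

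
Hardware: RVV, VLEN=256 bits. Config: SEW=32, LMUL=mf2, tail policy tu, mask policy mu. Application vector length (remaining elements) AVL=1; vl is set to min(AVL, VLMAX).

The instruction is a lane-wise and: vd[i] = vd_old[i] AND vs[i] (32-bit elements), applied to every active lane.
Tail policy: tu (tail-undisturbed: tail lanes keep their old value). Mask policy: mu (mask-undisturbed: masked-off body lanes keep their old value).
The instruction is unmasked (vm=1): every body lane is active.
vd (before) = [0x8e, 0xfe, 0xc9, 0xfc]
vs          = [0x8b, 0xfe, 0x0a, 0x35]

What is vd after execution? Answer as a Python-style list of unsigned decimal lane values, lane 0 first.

VLMAX = VLEN×LMUL/SEW = 256×1/2/32 = 4
vl = min(AVL, VLMAX) = min(1, 4) = 1
lane  0: and(0x8e,0x8b) ⇒ 0x8a
lane  1: tail/keep ⇒ 0xfe
lane  2: tail/keep ⇒ 0xc9
lane  3: tail/keep ⇒ 0xfc

vd = [138, 254, 201, 252]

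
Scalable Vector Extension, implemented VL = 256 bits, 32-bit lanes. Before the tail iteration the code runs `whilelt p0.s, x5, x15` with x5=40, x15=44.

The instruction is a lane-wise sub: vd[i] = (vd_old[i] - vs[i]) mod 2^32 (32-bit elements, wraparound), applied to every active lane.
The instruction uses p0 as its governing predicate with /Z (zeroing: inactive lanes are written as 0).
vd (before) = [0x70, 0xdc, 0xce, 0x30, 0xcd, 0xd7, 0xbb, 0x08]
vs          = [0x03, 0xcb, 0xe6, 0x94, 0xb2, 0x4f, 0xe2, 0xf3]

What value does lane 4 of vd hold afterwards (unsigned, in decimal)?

register lanes = 256/32 = 8
p0[j] = (40+j < 44); true for j=0..3 → 4 lanes set
  i=0: sub(0x70,0x03) → 109
  i=1: sub(0xdc,0xcb) → 17
  i=2: sub(0xce,0xe6) → 4294967272
  i=3: sub(0x30,0x94) → 4294967196
  i=4: tail/zero → 0
  i=5: tail/zero → 0
  i=6: tail/zero → 0
  i=7: tail/zero → 0

vd[4] = 0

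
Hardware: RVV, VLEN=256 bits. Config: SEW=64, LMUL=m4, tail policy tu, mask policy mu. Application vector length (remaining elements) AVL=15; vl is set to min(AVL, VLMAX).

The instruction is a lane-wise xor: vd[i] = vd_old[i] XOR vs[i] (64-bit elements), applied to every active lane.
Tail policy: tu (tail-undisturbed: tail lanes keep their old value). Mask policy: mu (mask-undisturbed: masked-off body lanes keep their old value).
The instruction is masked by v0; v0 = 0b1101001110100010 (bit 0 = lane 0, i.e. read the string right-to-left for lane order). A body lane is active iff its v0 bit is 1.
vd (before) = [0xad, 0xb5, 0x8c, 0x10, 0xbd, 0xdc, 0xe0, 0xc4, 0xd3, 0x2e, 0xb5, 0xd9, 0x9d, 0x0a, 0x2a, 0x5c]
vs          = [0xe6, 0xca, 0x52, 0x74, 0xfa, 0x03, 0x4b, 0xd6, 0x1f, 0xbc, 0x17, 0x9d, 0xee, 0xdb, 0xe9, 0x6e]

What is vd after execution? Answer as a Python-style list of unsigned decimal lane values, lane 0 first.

vd = [173, 127, 140, 16, 189, 223, 224, 18, 204, 146, 181, 217, 115, 10, 195, 92]

VLMAX = VLEN×LMUL/SEW = 256×4/64 = 16
vl = min(AVL, VLMAX) = min(15, 16) = 15
vd[0] mask-off/keep -> 0xad
vd[1] xor(0xb5,0xca) -> 0x7f
vd[2] mask-off/keep -> 0x8c
vd[3] mask-off/keep -> 0x10
vd[4] mask-off/keep -> 0xbd
vd[5] xor(0xdc,0x03) -> 0xdf
vd[6] mask-off/keep -> 0xe0
vd[7] xor(0xc4,0xd6) -> 0x12
vd[8] xor(0xd3,0x1f) -> 0xcc
vd[9] xor(0x2e,0xbc) -> 0x92
vd[10] mask-off/keep -> 0xb5
vd[11] mask-off/keep -> 0xd9
vd[12] xor(0x9d,0xee) -> 0x73
vd[13] mask-off/keep -> 0x0a
vd[14] xor(0x2a,0xe9) -> 0xc3
vd[15] tail/keep -> 0x5c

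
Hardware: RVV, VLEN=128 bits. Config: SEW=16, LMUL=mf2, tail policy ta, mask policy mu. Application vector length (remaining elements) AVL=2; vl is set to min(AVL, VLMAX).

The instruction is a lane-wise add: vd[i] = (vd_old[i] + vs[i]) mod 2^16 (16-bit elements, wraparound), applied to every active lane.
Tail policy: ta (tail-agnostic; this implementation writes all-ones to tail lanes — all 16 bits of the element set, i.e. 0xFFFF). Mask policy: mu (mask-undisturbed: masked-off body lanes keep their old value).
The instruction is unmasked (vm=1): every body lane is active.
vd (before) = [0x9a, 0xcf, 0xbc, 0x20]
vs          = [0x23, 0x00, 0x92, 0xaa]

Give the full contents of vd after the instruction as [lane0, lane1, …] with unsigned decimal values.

VLMAX = VLEN×LMUL/SEW = 128×1/2/16 = 4
AVL=2 ≤ VLMAX=4, so vl = 2
vd[0] add(0x9a,0x23) -> 0xbd
vd[1] add(0xcf,0x00) -> 0xcf
vd[2] tail/ones -> 0xffff
vd[3] tail/ones -> 0xffff

vd = [189, 207, 65535, 65535]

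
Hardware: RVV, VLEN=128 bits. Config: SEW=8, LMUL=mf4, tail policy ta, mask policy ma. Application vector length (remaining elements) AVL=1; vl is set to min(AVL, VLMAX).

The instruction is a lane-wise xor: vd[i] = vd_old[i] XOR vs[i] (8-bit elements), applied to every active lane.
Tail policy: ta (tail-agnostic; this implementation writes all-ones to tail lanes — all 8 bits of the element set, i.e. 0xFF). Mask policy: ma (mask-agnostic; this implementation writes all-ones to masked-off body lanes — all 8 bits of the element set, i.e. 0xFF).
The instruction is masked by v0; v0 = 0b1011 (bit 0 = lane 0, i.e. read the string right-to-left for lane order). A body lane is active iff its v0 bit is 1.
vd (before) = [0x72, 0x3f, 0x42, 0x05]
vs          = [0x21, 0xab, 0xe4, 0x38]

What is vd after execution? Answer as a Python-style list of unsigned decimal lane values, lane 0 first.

vd = [83, 255, 255, 255]

VLMAX = (128 × 1/4) / 8 = 4 lanes
AVL=1 ≤ VLMAX=4, so vl = 1
[0] xor(0x72,0x21) = 0x53
[1] tail/ones = 0xff
[2] tail/ones = 0xff
[3] tail/ones = 0xff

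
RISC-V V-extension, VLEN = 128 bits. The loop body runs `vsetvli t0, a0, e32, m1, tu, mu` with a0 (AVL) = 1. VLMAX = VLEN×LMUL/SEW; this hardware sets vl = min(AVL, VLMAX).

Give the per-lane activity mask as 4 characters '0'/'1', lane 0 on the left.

predicate = 1000

lanes per group: 128·1/32 = 4
vl = min(AVL, VLMAX) = min(1, 4) = 1
bits (lane 0 leftmost): 1000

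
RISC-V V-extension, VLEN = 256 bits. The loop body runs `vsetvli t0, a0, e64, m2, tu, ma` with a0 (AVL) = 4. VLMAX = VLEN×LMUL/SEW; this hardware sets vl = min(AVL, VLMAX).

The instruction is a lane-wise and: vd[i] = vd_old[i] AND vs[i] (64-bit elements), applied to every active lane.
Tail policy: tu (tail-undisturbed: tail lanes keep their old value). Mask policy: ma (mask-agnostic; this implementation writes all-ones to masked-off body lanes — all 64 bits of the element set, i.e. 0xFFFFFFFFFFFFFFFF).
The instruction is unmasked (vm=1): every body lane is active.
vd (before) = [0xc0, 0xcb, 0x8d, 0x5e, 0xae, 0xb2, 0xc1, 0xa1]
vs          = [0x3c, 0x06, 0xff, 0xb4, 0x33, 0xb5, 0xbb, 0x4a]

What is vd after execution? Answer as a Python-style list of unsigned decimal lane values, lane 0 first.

lanes per group: 256·2/64 = 8
vl = min(AVL, VLMAX) = min(4, 8) = 4
lane  0: and(0xc0,0x3c) ⇒ 0x00
lane  1: and(0xcb,0x06) ⇒ 0x02
lane  2: and(0x8d,0xff) ⇒ 0x8d
lane  3: and(0x5e,0xb4) ⇒ 0x14
lane  4: tail/keep ⇒ 0xae
lane  5: tail/keep ⇒ 0xb2
lane  6: tail/keep ⇒ 0xc1
lane  7: tail/keep ⇒ 0xa1

vd = [0, 2, 141, 20, 174, 178, 193, 161]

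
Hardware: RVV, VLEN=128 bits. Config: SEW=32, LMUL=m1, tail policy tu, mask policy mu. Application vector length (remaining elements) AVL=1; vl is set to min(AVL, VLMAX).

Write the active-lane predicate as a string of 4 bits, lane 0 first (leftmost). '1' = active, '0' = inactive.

predicate = 1000

VLMAX = VLEN×LMUL/SEW = 128×1/32 = 4
vl = min(AVL, VLMAX) = min(1, 4) = 1
bits (lane 0 leftmost): 1000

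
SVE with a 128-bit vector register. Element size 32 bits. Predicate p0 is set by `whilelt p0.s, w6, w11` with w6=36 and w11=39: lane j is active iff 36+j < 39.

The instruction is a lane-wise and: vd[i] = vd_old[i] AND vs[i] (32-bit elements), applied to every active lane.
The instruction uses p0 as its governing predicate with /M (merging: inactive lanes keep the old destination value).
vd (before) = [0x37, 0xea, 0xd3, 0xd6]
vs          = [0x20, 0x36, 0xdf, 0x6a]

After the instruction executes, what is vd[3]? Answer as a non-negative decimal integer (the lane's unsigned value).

register lanes = 128/32 = 4
p0[j] = (36+j < 39); true for j=0..2 → 3 lanes set
[0] and(0x37,0x20) = 0x20
[1] and(0xea,0x36) = 0x22
[2] and(0xd3,0xdf) = 0xd3
[3] tail/keep = 0xd6

vd[3] = 214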